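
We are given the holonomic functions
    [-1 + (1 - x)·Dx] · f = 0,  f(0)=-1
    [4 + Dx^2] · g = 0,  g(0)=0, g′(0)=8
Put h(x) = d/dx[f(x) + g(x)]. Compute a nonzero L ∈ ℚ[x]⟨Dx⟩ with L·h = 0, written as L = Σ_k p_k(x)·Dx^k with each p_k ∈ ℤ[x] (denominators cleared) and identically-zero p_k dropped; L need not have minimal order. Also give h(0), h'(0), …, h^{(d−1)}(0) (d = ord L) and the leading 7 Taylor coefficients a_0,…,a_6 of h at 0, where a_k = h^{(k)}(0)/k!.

f: a_k = -1, -1, -1, -1, -1, -1, -1, …
g: a_k = 0, 8, 0, -16/3, 0, 16/15, 0, …
h₀=f+g: left-lcm gives L₀, ord ≤ 3.
Differentiate: ansatz ord ≤ ord L₀ ⇒ L.
L = (64 - 32·x + 16·x^2) + (-20 + 36·x - 24·x^2 + 8·x^3)·Dx + (16 - 8·x + 4·x^2)·Dx^2 + (-5 + 9·x - 6·x^2 + 2·x^3)·Dx^3  (order 3).
h: a_k = 7, -2, -19, -4, 1/3, -6, -347/45, …
ICs: h(0) = 7, h′(0) = -2, h′′(0) = -38.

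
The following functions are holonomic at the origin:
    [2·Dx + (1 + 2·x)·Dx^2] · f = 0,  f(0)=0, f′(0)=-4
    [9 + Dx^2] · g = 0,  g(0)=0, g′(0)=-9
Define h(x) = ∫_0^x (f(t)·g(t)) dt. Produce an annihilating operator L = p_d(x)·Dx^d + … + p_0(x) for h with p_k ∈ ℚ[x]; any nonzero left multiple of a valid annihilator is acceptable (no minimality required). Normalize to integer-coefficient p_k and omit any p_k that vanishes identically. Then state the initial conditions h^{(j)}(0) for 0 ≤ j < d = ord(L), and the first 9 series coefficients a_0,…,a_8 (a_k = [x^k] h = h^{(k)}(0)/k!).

f: a_k = 0, -4, 4, -16/3, 8, -64/5, 64/3, -256/7, 64, …
g: a_k = 0, -9, 0, 27/2, 0, -243/40, 0, 729/560, 0, …
f·g: L₀ = L_f ⊗_s L_g, ord ≤ 2·2.
h=∫h₀ ⇒ L = L₀·Dx.
L = (63 + 1053·x + 3969·x^2 + 5832·x^3 + 2916·x^4)·Dx + (63 + 450·x + 972·x^2 + 648·x^3)·Dx^2 + (25 + 270·x + 918·x^2 + 1296·x^3 + 648·x^4)·Dx^3 + (7 + 50·x + 108·x^2 + 72·x^3)·Dx^4 + (2 + 17·x + 53·x^2 + 72·x^3 + 36·x^4)·Dx^5  (order 5).
h: a_k = 0, 0, 0, 12, -9, -6/5, -3, 135/14, -1083/80, …
ICs: h(0) = 0, h′(0) = 0, h′′(0) = 0, h′′′(0) = 72, h′′′′(0) = -216.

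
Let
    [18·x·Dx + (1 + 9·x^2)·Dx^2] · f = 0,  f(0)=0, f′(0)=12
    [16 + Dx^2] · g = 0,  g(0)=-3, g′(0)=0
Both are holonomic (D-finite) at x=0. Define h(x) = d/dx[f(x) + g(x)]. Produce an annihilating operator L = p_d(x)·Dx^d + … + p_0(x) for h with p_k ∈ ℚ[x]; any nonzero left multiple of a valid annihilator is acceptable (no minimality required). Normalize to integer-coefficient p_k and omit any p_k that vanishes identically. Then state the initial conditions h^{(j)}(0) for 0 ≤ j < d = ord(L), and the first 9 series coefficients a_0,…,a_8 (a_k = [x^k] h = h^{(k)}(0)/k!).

L = (-13248·x + 181440·x^3 + 186624·x^5) + (-16 + 6048·x^2 + 66096·x^4 + 93312·x^6)·Dx + (-828·x + 11340·x^3 + 11664·x^5)·Dx^2 + (-1 + 378·x^2 + 4131·x^4 + 5832·x^6)·Dx^3  (order 3).
h: a_k = 12, 48, -108, -128, 972, 512/5, -8748, -4096/105, 78732, …
ICs: h(0) = 12, h′(0) = 48, h′′(0) = -216.

f: a_k = 0, 12, 0, -36, 0, 972/5, 0, -8748/7, 0, …
g: a_k = -3, 0, 24, 0, -32, 0, 256/15, 0, -512/105, …
h₀=f+g: left-lcm gives L₀, ord ≤ 4.
h=h₀': d/dx-closure on L₀ ⇒ L.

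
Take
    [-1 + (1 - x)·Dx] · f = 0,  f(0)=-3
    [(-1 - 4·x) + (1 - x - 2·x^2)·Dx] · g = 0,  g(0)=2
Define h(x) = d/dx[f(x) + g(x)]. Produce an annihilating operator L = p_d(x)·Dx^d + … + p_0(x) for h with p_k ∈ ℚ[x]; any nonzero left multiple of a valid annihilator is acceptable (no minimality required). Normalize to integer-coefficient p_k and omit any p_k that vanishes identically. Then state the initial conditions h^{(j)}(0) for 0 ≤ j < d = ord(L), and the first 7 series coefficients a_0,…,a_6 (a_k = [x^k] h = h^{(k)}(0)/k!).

f: a_k = -3, -3, -3, -3, -3, -3, -3, …
g: a_k = 2, 2, 6, 10, 22, 42, 86, …
Sum ⇒ L₀ = lclm(L_f,L_g) in ℚ(x)⟨Dx⟩.
Differentiate: ansatz ord ≤ ord L₀ ⇒ L.
L = (-6 - 48·x - 96·x^3 + 24·x^4) + (6 + 18·x - 12·x^2 + 24·x^3 - 90·x^4 + 24·x^5)·Dx + (-1 + 2·x - 5·x^2 + 12·x^3 + 2·x^4 - 14·x^5 + 4·x^6)·Dx^2  (order 2).
h: a_k = -1, 6, 21, 76, 195, 498, 1169, …
ICs: h(0) = -1, h′(0) = 6.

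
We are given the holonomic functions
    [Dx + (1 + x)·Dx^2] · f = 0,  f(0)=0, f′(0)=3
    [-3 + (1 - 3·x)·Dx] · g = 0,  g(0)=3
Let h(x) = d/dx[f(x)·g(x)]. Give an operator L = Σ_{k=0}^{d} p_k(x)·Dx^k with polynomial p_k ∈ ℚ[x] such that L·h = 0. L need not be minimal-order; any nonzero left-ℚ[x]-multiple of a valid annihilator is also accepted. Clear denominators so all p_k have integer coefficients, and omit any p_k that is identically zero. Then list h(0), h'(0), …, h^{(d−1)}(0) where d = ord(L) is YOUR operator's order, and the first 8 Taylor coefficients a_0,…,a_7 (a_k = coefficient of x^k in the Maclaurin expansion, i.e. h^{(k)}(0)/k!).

L = 12 + (7 + 15·x)·Dx + (-1 + 2·x + 3·x^2)·Dx^2  (order 2).
h: a_k = 9, 45, 423/2, 837, 12591/4, 113229/10, 792783/20, 4756383/35, …
ICs: h(0) = 9, h′(0) = 45.

f: a_k = 0, 3, -3/2, 1, -3/4, 3/5, -1/2, 3/7, …
g: a_k = 3, 9, 27, 81, 243, 729, 2187, 6561, …
Sym-product of L_f,L_g gives L₀ (≤ ord 2).
Differentiate: ansatz ord ≤ ord L₀ ⇒ L.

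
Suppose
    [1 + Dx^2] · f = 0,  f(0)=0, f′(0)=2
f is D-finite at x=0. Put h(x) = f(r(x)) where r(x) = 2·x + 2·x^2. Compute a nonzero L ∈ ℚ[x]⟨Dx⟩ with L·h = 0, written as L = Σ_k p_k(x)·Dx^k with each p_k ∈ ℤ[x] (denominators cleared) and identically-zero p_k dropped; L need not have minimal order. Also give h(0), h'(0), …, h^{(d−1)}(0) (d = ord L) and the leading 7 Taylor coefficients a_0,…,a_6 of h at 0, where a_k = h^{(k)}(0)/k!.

f: a_k = 0, 2, 0, -1/3, 0, 1/60, 0, …
Change of var in L_f (x↦r) gives L₀.
L = (4 + 24·x + 48·x^2 + 32·x^3) - 2·Dx + (1 + 2·x)·Dx^2  (order 2).
h: a_k = 0, 4, 4, -8/3, -8, -112/15, 0, …
ICs: h(0) = 0, h′(0) = 4.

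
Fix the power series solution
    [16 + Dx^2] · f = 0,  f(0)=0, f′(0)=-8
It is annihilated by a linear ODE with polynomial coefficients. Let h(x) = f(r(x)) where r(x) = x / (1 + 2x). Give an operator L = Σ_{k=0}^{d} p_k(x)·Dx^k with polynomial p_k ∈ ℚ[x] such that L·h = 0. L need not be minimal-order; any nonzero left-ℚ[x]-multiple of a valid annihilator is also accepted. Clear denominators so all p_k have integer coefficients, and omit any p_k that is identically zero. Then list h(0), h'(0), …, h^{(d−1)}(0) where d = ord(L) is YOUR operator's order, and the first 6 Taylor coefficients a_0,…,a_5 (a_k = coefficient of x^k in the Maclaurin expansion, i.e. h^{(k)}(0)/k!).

f: a_k = 0, -8, 0, 64/3, 0, -256/15, …
L₀ from L_f via x↦r, Dx↦r'^{-1}Dx.
L = 16 + (4 + 24·x + 48·x^2 + 32·x^3)·Dx + (1 + 8·x + 24·x^2 + 32·x^3 + 16·x^4)·Dx^2  (order 2).
h: a_k = 0, -8, 16, -32/3, -64, 5504/15, …
ICs: h(0) = 0, h′(0) = -8.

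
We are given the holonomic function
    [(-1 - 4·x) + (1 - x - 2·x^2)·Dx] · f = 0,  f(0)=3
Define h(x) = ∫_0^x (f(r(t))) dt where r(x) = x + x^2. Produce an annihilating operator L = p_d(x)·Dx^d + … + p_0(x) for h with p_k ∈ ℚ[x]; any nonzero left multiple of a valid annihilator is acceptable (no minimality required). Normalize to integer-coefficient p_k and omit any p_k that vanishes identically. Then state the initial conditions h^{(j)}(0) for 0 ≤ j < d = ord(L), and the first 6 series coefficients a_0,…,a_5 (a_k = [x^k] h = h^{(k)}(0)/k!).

L = (1 + 6·x + 12·x^2 + 8·x^3)·Dx + (-1 + x + 3·x^2 + 4·x^3 + 2·x^4)·Dx^2  (order 2).
h: a_k = 0, 3, 3/2, 4, 33/4, 87/5, …
ICs: h(0) = 0, h′(0) = 3.

f: a_k = 3, 3, 9, 15, 33, 63, …
Change of var in L_f (x↦r) gives L₀.
h=∫h₀ ⇒ L = L₀·Dx.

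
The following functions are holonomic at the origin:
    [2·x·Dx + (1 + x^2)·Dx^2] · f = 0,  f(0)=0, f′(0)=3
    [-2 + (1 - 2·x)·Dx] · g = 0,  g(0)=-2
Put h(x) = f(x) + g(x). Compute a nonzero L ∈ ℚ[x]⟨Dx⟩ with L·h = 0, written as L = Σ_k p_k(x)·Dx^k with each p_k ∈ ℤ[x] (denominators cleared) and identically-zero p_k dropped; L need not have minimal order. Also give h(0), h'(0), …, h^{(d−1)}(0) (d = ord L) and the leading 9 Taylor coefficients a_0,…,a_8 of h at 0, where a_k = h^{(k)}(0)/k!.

L = (4 - 32·x - 12·x^2)·Dx + (-13 + 4·x - 25·x^2 - 12·x^3)·Dx^2 + (2 - 3·x - 3·x^3 - 2·x^4)·Dx^3  (order 3).
h: a_k = -2, -1, -8, -17, -32, -317/5, -128, -1795/7, -512, …
ICs: h(0) = -2, h′(0) = -1, h′′(0) = -16.

f: a_k = 0, 3, 0, -1, 0, 3/5, 0, -3/7, 0, …
g: a_k = -2, -4, -8, -16, -32, -64, -128, -256, -512, …
Sum ⇒ L₀ = lclm(L_f,L_g) in ℚ(x)⟨Dx⟩.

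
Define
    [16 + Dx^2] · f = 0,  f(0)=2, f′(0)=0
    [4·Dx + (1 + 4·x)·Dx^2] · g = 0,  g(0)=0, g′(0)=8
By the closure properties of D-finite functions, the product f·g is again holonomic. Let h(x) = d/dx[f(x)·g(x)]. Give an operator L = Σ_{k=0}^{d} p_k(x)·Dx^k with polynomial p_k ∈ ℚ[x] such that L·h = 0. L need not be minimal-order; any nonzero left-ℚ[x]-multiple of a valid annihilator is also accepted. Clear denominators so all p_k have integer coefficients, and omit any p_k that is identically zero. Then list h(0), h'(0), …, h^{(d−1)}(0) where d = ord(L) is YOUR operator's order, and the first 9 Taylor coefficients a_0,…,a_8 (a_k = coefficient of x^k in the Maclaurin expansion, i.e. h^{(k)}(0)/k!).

f: a_k = 2, 0, -16, 0, 64/3, 0, -512/45, 0, 1024/315, …
g: a_k = 0, 8, -16, 128/3, -128, 2048/5, -4096/3, 32768/7, -16384, …
Sym-product of L_f,L_g gives L₀ (≤ ord 4).
Differentiate: ansatz ord ≤ ord L₀ ⇒ L.
L = (-6400 - 45056·x - 172032·x^2 + 196608·x^3 + 2818048·x^4 + 6291456·x^5 + 4194304·x^6) + (-1536 - 8192·x + 20480·x^2 + 245760·x^3 + 655360·x^4 + 524288·x^5)·Dx + (-448 - 2816·x - 3584·x^2 + 73728·x^3 + 401408·x^4 + 786432·x^5 + 524288·x^6)·Dx^2 + (-96 - 512·x + 1280·x^2 + 15360·x^3 + 40960·x^4 + 32768·x^5)·Dx^3 + (-3 + 448·x^2 + 3840·x^3 + 14080·x^4 + 24576·x^5 + 16384·x^6)·Dx^4  (order 4).
h: a_k = 16, -64, -128, 0, 1536, -6144, 126976/5, -4849664/45, 9428992/21, …
ICs: h(0) = 16, h′(0) = -64, h′′(0) = -256, h′′′(0) = 0.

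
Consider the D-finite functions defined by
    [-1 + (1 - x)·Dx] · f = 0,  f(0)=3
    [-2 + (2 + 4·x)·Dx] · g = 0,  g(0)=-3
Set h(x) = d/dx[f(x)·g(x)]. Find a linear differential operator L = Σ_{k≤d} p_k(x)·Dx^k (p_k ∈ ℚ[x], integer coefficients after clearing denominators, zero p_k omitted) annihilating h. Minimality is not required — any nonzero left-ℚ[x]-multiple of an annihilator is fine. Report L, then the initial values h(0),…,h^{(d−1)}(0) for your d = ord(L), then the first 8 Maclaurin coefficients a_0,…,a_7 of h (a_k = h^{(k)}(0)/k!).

L = (3 + 12·x + 3·x^2) + (-2 - 3·x + 3·x^2 + 2·x^3)·Dx  (order 1).
h: a_k = -18, -27, -54, -99/2, -405/4, -405/8, -189, 405/16, …
ICs: h(0) = -18.

f: a_k = 3, 3, 3, 3, 3, 3, 3, 3, …
g: a_k = -3, -3, 3/2, -3/2, 15/8, -21/8, 63/16, -99/16, …
f·g: L₀ = L_f ⊗_s L_g, ord ≤ 1·1.
h₀' ⇒ L via d/dx closure of L₀.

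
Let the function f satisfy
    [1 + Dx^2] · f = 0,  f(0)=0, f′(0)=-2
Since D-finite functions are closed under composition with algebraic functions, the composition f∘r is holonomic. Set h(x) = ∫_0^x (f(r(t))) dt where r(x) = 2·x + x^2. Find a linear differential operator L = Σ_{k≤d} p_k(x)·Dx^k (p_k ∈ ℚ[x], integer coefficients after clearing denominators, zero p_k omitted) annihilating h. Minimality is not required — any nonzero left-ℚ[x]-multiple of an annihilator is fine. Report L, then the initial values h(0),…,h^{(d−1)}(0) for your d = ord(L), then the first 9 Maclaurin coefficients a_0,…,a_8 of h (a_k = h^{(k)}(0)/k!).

f: a_k = 0, -2, 0, 1/3, 0, -1/60, 0, 1/2520, 0, …
Substitute x→r, Dx→(1/r')Dx; clear ⇒ L₀.
Integrate: L := L₀·Dx.
L = (4 + 12·x + 12·x^2 + 4·x^3)·Dx - Dx^2 + (1 + x)·Dx^3  (order 3).
h: a_k = 0, 0, -2, -2/3, 2/3, 4/5, 11/45, -1/7, -101/630, …
ICs: h(0) = 0, h′(0) = 0, h′′(0) = -4.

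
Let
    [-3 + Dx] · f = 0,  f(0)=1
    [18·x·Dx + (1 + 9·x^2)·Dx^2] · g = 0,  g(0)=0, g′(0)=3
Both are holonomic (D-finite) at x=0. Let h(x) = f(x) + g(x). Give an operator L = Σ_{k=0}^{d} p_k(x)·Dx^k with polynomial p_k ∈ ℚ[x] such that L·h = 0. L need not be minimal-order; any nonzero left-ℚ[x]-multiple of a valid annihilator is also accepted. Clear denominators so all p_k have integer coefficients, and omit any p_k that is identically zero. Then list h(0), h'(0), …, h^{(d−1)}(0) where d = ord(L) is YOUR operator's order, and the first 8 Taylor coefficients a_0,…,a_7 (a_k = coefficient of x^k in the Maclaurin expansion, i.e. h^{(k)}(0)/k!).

f: a_k = 1, 3, 9/2, 9/2, 27/8, 81/40, 81/80, 243/560, …
g: a_k = 0, 3, 0, -9, 0, 243/5, 0, -2187/7, …
Weyl lclm of L_f,L_g ⇒ L₀ (ord ≤ 3).
L = (18 - 108·x - 162·x^2)·Dx + (-9 + 27·x + 27·x^2 - 81·x^3)·Dx^2 + (1 + 3·x + 9·x^2 + 27·x^3)·Dx^3  (order 3).
h: a_k = 1, 6, 9/2, -9/2, 27/8, 405/8, 81/80, -174717/560, …
ICs: h(0) = 1, h′(0) = 6, h′′(0) = 9.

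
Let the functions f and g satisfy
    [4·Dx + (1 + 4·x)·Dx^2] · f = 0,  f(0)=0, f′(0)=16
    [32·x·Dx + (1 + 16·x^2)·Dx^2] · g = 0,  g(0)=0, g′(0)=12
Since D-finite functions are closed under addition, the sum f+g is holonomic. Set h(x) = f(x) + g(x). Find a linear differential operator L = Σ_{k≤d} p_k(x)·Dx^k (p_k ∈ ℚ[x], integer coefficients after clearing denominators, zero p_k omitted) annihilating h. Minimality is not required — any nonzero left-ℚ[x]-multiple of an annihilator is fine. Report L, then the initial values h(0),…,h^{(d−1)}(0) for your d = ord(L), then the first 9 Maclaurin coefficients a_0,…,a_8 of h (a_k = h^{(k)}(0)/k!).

f: a_k = 0, 16, -32, 256/3, -256, 4096/5, -8192/3, 65536/7, -32768, …
g: a_k = 0, 12, 0, -64, 0, 3072/5, 0, -49152/7, 0, …
h₀=f+g: left-lcm gives L₀, ord ≤ 4.
L = (-32 - 384·x + 1536·x^2 + 2048·x^3)·Dx + (-16 - 64·x + 3072·x^3 + 4096·x^4)·Dx^2 + (-1 + 4·x + 32·x^2 + 128·x^3 + 768·x^4 + 1024·x^5)·Dx^3  (order 3).
h: a_k = 0, 28, -32, 64/3, -256, 7168/5, -8192/3, 16384/7, -32768, …
ICs: h(0) = 0, h′(0) = 28, h′′(0) = -64.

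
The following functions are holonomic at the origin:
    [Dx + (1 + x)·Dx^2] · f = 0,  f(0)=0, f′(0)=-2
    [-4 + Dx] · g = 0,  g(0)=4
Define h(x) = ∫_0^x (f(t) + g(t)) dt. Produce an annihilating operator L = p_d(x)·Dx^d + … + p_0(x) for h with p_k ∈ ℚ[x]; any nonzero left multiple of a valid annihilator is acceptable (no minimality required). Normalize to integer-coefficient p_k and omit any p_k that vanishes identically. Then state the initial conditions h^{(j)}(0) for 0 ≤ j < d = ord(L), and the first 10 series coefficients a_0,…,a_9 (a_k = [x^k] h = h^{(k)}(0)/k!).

f: a_k = 0, -2, 1, -2/3, 1/2, -2/5, 1/3, -2/7, 1/4, -2/9, …
g: a_k = 4, 16, 32, 128/3, 128/3, 512/15, 1024/45, 4096/315, 2048/315, 8192/2835, …
L₀ := lclm(L_f,L_g); ord L₀ ≤ 2+1.
Integrate: L := L₀·Dx.
L = (-24 - 16·x)·Dx^2 + (-14 - 32·x - 16·x^2)·Dx^3 + (5 + 9·x + 4·x^2)·Dx^4  (order 4).
h: a_k = 0, 4, 7, 11, 21/2, 259/30, 253/45, 1039/315, 2003/1260, 8507/11340, …
ICs: h(0) = 0, h′(0) = 4, h′′(0) = 14, h′′′(0) = 66.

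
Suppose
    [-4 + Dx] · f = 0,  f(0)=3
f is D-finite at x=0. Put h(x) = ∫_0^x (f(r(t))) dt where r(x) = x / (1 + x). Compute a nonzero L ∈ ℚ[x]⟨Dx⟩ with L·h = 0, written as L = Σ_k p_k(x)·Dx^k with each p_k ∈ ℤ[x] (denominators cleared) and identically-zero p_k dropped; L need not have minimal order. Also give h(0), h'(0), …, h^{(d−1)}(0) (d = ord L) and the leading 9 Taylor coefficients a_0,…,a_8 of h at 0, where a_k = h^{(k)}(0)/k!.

f: a_k = 3, 12, 24, 32, 32, 128/5, 256/15, 1024/105, 512/105, …
Change of var in L_f (x↦r) gives L₀.
Integrate: L := L₀·Dx.
L = -4·Dx + (1 + 2·x + x^2)·Dx^2  (order 2).
h: a_k = 0, 3, 6, 4, -1, -4/5, 14/15, -44/105, -17/210, …
ICs: h(0) = 0, h′(0) = 3.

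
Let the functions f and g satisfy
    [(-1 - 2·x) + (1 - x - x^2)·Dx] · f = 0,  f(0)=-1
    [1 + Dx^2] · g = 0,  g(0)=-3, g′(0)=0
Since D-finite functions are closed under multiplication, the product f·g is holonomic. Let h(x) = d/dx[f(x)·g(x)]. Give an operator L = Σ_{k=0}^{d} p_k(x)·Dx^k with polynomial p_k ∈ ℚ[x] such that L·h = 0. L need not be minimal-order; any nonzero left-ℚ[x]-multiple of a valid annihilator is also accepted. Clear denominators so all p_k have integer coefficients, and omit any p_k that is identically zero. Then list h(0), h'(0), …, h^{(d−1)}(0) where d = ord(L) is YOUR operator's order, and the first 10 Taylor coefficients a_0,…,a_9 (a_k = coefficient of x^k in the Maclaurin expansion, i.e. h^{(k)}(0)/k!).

f: a_k = -1, -1, -2, -3, -5, -8, -13, -21, -34, -55, …
g: a_k = -3, 0, 3/2, 0, -1/8, 0, 1/240, 0, -1/13440, 0, …
L₀ := L_f ⊗_s L_g (sym. prod.), ord ≤ 2.
h=h₀': d/dx-closure on L₀ ⇒ L.
L = (3 - 2·x - x^2 + 2·x^3 + x^4) + (4 + 10·x + 6·x^2 + 4·x^3)·Dx + (-1 + x^2 + 2·x^3 + x^4)·Dx^2  (order 2).
h: a_k = 3, 9, 45/2, 97/2, 785/8, 7619/40, 86303/240, 372363/560, 5422539/4480, 263214179/120960, …
ICs: h(0) = 3, h′(0) = 9.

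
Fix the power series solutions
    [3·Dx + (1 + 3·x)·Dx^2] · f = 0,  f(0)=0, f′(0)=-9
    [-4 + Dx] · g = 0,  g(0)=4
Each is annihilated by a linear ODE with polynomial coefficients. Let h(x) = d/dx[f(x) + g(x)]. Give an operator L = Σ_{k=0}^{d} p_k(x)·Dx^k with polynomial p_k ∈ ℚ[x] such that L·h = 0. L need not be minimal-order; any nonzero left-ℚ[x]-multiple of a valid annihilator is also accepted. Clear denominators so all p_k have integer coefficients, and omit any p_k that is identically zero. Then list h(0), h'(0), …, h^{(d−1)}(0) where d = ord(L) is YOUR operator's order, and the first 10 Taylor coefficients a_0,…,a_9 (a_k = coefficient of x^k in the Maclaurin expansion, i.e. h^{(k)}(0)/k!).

f: a_k = 0, -9, 27/2, -27, 243/4, -729/5, 729/2, -6561/7, 19683/8, -6561, …
g: a_k = 4, 16, 32, 128/3, 128/3, 512/15, 1024/45, 4096/315, 2048/315, 8192/2835, …
L₀ := lclm(L_f,L_g); ord L₀ ≤ 2+1.
Derive L from L₀ (diff closure).
L = (-120 - 144·x) + (2 - 96·x - 144·x^2)·Dx + (7 + 33·x + 36·x^2)·Dx^2  (order 2).
h: a_k = 7, 91, 47, 1241/3, -1675/3, 34853/15, -291149/45, 6216529/315, -18592243/315, 502244513/2835, …
ICs: h(0) = 7, h′(0) = 91.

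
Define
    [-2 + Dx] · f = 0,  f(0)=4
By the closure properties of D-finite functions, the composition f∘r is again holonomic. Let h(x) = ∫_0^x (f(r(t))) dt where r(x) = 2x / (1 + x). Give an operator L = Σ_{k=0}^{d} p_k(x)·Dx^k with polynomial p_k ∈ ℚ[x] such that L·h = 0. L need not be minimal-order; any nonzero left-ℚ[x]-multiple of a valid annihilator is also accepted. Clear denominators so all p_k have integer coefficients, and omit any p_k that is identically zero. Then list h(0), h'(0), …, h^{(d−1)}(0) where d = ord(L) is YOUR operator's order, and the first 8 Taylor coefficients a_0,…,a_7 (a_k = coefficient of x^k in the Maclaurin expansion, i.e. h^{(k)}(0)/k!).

L = -4·Dx + (1 + 2·x + x^2)·Dx^2  (order 2).
h: a_k = 0, 4, 8, 16/3, -4/3, -16/15, 56/45, -176/315, …
ICs: h(0) = 0, h′(0) = 4.

f: a_k = 4, 8, 8, 16/3, 8/3, 16/15, 16/45, 32/315, …
L₀ from L_f via x↦r, Dx↦r'^{-1}Dx.
∫: right-multiply L₀ by Dx.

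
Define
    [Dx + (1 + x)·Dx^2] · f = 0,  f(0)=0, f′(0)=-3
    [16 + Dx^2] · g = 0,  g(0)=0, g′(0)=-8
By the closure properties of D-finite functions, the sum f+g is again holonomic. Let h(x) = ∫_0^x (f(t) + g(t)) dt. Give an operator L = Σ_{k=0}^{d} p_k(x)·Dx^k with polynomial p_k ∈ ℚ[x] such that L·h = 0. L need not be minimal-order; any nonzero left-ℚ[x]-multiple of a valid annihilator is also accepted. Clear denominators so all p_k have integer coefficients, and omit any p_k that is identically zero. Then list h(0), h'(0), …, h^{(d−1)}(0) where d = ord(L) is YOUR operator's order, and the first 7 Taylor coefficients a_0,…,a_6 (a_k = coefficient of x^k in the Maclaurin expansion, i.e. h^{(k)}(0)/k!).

L = (176 + 256·x + 128·x^2)·Dx^2 + (144 + 400·x + 384·x^2 + 128·x^3)·Dx^3 + (11 + 16·x + 8·x^2)·Dx^4 + (9 + 25·x + 24·x^2 + 8·x^3)·Dx^5  (order 5).
h: a_k = 0, 0, -11/2, 1/2, 61/12, 3/20, -53/18, …
ICs: h(0) = 0, h′(0) = 0, h′′(0) = -11, h′′′(0) = 3, h′′′′(0) = 122.

f: a_k = 0, -3, 3/2, -1, 3/4, -3/5, 1/2, …
g: a_k = 0, -8, 0, 64/3, 0, -256/15, 0, …
Sum ⇒ L₀ = lclm(L_f,L_g) in ℚ(x)⟨Dx⟩.
h=∫h₀ ⇒ L = L₀·Dx.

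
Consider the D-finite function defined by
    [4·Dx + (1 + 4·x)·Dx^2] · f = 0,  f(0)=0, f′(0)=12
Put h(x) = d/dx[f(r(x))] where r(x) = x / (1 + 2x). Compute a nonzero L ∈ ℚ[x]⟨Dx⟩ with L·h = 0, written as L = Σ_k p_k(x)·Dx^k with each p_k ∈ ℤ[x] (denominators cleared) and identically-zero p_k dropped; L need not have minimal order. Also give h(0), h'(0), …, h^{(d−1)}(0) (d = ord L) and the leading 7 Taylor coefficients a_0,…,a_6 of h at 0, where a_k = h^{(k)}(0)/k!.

L = (8 + 24·x) + (1 + 8·x + 12·x^2)·Dx  (order 1).
h: a_k = 12, -96, 624, -3840, 23232, -139776, 839424, …
ICs: h(0) = 12.

f: a_k = 0, 12, -24, 64, -192, 3072/5, -2048, …
Change of var in L_f (x↦r) gives L₀.
h=h₀': d/dx-closure on L₀ ⇒ L.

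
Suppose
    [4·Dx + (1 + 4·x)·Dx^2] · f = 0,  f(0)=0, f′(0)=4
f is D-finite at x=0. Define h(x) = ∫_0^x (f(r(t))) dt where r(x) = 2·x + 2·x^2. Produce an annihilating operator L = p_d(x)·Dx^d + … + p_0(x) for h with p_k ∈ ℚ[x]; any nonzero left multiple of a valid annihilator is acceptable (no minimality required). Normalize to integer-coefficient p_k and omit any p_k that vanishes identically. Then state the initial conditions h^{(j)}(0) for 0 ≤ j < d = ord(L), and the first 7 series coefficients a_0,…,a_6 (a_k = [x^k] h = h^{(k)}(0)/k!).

L = (6 + 16·x + 16·x^2)·Dx^2 + (1 + 10·x + 24·x^2 + 16·x^3)·Dx^3  (order 3).
h: a_k = 0, 0, 4, -8, 80/3, -544/5, 7424/15, …
ICs: h(0) = 0, h′(0) = 0, h′′(0) = 8.

f: a_k = 0, 4, -8, 64/3, -64, 1024/5, -2048/3, …
Substitute x→r, Dx→(1/r')Dx; clear ⇒ L₀.
h=∫h₀ ⇒ L = L₀·Dx.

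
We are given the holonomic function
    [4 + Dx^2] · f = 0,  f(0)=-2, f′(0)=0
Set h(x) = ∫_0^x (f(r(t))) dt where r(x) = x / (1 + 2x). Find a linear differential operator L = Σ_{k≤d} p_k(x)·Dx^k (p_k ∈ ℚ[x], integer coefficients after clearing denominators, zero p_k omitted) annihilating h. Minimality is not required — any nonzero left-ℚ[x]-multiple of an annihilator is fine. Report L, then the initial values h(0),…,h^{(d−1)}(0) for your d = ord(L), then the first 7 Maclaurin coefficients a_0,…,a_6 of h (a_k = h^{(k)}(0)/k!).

L = 4·Dx + (4 + 24·x + 48·x^2 + 32·x^3)·Dx^2 + (1 + 8·x + 24·x^2 + 32·x^3 + 16·x^4)·Dx^3  (order 3).
h: a_k = 0, -2, 0, 4/3, -4, 28/3, -176/9, …
ICs: h(0) = 0, h′(0) = -2, h′′(0) = 0.

f: a_k = -2, 0, 4, 0, -4/3, 0, 8/45, …
f∘r: x↦r, Dx↦Dx/r' in L_f ⇒ L₀.
h=∫₀ˣh₀: take L = L₀·Dx.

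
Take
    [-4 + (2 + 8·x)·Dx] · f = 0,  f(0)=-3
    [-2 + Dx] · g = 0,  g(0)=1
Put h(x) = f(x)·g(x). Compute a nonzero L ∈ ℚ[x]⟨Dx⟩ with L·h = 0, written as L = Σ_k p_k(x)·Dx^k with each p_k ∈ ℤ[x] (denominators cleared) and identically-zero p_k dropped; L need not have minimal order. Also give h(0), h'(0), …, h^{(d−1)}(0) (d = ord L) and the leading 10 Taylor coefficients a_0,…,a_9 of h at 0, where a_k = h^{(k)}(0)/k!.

f: a_k = -3, -6, 6, -12, 30, -84, 252, -792, 2574, -8580, …
g: a_k = 1, 2, 2, 4/3, 2/3, 4/15, 4/45, 8/315, 2/315, 4/2835, …
L₀ := L_f ⊗_s L_g (sym. prod.), ord ≤ 1.
L = (-4 - 8·x) + (1 + 4·x)·Dx  (order 1).
h: a_k = -3, -12, -12, -16, 8, -224/5, 1952/15, -44416/105, 146912/105, -4468864/945, …
ICs: h(0) = -3.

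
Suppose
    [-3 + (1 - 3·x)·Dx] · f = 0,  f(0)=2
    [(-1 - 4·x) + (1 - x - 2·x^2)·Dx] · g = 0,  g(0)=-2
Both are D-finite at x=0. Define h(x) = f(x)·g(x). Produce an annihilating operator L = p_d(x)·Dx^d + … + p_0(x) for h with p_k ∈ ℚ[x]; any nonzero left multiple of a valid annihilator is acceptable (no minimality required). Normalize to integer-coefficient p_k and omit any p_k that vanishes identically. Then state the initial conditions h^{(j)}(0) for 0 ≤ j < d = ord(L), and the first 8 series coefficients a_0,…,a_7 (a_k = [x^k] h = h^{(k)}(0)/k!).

f: a_k = 2, 6, 18, 54, 162, 486, 1458, 4374, …
g: a_k = -2, -2, -6, -10, -22, -42, -86, -170, …
L₀ := L_f ⊗_s L_g (sym. prod.), ord ≤ 1.
L = (-4 + 2·x + 18·x^2) + (1 - 4·x + x^2 + 6·x^3)·Dx  (order 1).
h: a_k = -4, -16, -60, -200, -644, -2016, -6220, -19000, …
ICs: h(0) = -4.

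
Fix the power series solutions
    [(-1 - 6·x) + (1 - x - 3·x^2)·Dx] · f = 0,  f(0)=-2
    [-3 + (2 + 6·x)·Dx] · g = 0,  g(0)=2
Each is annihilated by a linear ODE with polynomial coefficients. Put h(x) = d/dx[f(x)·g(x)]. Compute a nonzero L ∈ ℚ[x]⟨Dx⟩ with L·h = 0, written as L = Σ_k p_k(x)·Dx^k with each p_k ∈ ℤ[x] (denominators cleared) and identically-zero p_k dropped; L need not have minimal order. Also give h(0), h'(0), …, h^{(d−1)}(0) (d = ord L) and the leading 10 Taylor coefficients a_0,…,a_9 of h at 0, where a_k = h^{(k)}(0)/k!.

L = (35 + 378·x + 1053·x^2 + 1350·x^3 + 1215·x^4) + (-10 - 50·x - 54·x^2 + 162·x^3 + 594·x^4 + 486·x^5)·Dx  (order 1).
h: a_k = -10, -35, -651/4, -3011/8, -90695/64, -388533/128, -5365703/512, -21882851/1024, -1182832479/16384, -4536718145/32768, …
ICs: h(0) = -10.

f: a_k = -2, -2, -8, -14, -38, -80, -194, -434, -1016, -2318, …
g: a_k = 2, 3, -9/4, 27/8, -405/64, 1701/128, -15309/512, 72171/1024, -2814669/16384, 14073345/32768, …
f·g: L₀ = L_f ⊗_s L_g, ord ≤ 1·1.
h=h₀': d/dx-closure on L₀ ⇒ L.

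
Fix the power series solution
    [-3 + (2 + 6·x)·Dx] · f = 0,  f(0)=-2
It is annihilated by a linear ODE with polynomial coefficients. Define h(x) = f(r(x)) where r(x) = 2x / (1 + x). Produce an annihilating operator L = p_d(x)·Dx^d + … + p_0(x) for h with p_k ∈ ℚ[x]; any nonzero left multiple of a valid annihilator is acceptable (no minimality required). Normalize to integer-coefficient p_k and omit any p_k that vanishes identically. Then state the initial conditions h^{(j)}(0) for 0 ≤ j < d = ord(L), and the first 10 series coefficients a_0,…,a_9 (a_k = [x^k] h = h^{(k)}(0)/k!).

L = -3 + (1 + 8·x + 7·x^2)·Dx  (order 1).
h: a_k = -2, -6, 15, -51, 861/4, -4137/4, 42987/8, -234975/8, 10648221/64, -61936809/64, …
ICs: h(0) = -2.

f: a_k = -2, -3, 9/4, -27/8, 405/64, -1701/128, 15309/512, -72171/1024, 2814669/16384, -14073345/32768, …
Substitute x→r, Dx→(1/r')Dx; clear ⇒ L₀.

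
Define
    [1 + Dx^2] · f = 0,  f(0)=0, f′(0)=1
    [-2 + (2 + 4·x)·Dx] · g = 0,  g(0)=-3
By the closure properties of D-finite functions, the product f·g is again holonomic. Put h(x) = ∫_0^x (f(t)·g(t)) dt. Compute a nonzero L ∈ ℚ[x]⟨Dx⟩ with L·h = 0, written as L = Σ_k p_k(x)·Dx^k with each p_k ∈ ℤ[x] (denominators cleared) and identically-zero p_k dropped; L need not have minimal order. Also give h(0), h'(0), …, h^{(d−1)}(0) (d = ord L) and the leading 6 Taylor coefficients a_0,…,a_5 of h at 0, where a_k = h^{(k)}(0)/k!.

f: a_k = 0, 1, 0, -1/6, 0, 1/120, …
g: a_k = -3, -3, 3/2, -3/2, 15/8, -21/8, …
Product ⇒ symmetric product L₀, ord ≤ 2.
Integrate: L := L₀·Dx.
L = (4 + 4·x + 4·x^2)·Dx + (-2 - 4·x)·Dx^2 + (1 + 4·x + 4·x^2)·Dx^3  (order 3).
h: a_k = 0, 0, -3/2, -1, 1/2, -1/5, …
ICs: h(0) = 0, h′(0) = 0, h′′(0) = -3.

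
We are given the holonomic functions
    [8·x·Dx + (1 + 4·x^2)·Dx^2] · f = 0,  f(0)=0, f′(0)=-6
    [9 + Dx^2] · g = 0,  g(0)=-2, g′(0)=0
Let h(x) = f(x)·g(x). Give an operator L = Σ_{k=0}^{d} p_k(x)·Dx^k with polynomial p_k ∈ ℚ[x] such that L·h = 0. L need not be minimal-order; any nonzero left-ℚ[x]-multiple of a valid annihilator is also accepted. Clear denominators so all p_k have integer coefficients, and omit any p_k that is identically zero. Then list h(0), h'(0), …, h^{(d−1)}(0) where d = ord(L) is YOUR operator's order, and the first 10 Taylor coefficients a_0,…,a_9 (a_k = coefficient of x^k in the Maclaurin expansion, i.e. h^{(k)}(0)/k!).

f: a_k = 0, -6, 0, 8, 0, -96/5, 0, 384/7, 0, -512/3, …
g: a_k = -2, 0, 9, 0, -27/4, 0, 81/40, 0, -729/2240, 0, …
L₀ := L_f ⊗_s L_g (sym. prod.), ord ≤ 4.
L = (2925 + 31536·x^2 + 95904·x^4 + 186624·x^6 + 186624·x^8) + (2448·x + 20160·x^3 + 62208·x^5 + 82944·x^7)·Dx + (442 + 5088·x^2 + 19008·x^4 + 41472·x^6 + 41472·x^8)·Dx^2 + (272·x + 2240·x^3 + 6912·x^5 + 9216·x^7)·Dx^3 + (13 + 176·x^2 + 928·x^4 + 2304·x^6 + 2304·x^8)·Dx^4  (order 4).
h: a_k = 0, 12, 0, -70, 0, 1509/10, 0, -48813/140, 0, 3302209/3360, …
ICs: h(0) = 0, h′(0) = 12, h′′(0) = 0, h′′′(0) = -420.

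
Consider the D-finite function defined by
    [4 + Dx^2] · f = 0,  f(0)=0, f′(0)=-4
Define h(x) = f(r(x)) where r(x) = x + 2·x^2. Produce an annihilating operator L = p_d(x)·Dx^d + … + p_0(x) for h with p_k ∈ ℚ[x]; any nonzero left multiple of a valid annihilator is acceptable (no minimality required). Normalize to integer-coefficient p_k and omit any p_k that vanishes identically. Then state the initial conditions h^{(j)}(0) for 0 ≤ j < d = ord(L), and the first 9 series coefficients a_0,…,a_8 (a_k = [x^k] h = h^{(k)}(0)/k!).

f: a_k = 0, -4, 0, 8/3, 0, -8/15, 0, 16/315, 0, …
Substitute x→r, Dx→(1/r')Dx; clear ⇒ L₀.
L = (4 + 48·x + 192·x^2 + 256·x^3) - 4·Dx + (1 + 4·x)·Dx^2  (order 2).
h: a_k = 0, -4, -8, 8/3, 16, 472/15, 16, -6704/315, -1888/45, …
ICs: h(0) = 0, h′(0) = -4.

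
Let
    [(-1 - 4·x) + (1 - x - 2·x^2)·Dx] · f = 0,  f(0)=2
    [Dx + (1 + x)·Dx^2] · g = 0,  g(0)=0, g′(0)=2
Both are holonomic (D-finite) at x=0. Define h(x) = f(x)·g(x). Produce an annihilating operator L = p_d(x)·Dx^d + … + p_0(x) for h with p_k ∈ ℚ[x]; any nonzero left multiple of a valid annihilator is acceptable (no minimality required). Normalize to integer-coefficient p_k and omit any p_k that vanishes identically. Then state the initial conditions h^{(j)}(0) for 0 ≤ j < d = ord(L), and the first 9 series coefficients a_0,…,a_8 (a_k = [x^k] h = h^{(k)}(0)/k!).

L = (5 + 8·x) + (1 + 11·x + 10·x^2)·Dx + (-1 + 3·x^2 + 2·x^3)·Dx^2  (order 2).
h: a_k = 0, 4, 2, 34/3, 43/3, 189/5, 329/5, 4969/35, 3823/14, …
ICs: h(0) = 0, h′(0) = 4.

f: a_k = 2, 2, 6, 10, 22, 42, 86, 170, 342, …
g: a_k = 0, 2, -1, 2/3, -1/2, 2/5, -1/3, 2/7, -1/4, …
f·g: L₀ = L_f ⊗_s L_g, ord ≤ 1·2.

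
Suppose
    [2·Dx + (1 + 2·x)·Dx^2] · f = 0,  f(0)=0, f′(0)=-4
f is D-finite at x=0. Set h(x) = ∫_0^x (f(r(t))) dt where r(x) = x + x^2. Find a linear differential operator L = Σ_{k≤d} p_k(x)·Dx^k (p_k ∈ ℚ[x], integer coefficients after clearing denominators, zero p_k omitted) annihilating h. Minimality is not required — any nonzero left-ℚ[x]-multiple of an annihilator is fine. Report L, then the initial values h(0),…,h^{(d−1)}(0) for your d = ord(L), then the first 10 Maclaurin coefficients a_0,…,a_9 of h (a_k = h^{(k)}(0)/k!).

f: a_k = 0, -4, 4, -16/3, 8, -64/5, 64/3, -256/7, 64, -1024/9, …
f∘r: x↦r, Dx↦Dx/r' in L_f ⇒ L₀.
h=∫h₀ ⇒ L = L₀·Dx.
L = (4·x + 4·x^2)·Dx^2 + (1 + 4·x + 6·x^2 + 4·x^3)·Dx^3  (order 3).
h: a_k = 0, 0, -2, 0, 2/3, -4/5, 8/15, 0, -4/7, 8/9, …
ICs: h(0) = 0, h′(0) = 0, h′′(0) = -4.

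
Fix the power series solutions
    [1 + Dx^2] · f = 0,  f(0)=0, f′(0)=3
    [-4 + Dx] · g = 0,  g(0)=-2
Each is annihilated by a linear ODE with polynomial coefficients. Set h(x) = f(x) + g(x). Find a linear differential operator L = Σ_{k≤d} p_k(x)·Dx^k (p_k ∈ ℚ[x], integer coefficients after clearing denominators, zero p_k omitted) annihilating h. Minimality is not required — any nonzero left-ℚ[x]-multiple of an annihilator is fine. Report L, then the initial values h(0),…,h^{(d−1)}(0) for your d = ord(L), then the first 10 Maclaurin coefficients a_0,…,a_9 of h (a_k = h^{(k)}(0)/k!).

f: a_k = 0, 3, 0, -1/2, 0, 1/40, 0, -1/1680, 0, 1/120960, …
g: a_k = -2, -8, -16, -64/3, -64/3, -256/15, -512/45, -2048/315, -1024/315, -4096/2835, …
Sum ⇒ L₀ = lclm(L_f,L_g) in ℚ(x)⟨Dx⟩.
L = -4 + Dx - 4·Dx^2 + Dx^3  (order 3).
h: a_k = -2, -5, -16, -131/6, -64/3, -409/24, -512/45, -32771/5040, -1024/315, -104857/72576, …
ICs: h(0) = -2, h′(0) = -5, h′′(0) = -32.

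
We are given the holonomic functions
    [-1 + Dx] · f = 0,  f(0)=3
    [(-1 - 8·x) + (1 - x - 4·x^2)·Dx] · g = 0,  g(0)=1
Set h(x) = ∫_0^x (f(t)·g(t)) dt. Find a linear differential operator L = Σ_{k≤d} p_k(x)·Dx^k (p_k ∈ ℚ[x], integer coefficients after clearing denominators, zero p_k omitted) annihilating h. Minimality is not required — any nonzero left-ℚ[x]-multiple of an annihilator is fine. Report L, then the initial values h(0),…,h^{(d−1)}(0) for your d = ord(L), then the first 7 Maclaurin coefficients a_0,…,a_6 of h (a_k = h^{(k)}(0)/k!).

f: a_k = 3, 3, 3/2, 1/2, 1/8, 1/40, 1/240, …
g: a_k = 1, 1, 5, 9, 29, 65, 181, …
Product ⇒ symmetric product L₀, ord ≤ 1.
h=∫₀ˣh₀: take L = L₀·Dx.
L = (2 + 7·x - 4·x^2)·Dx + (-1 + x + 4·x^2)·Dx^2  (order 2).
h: a_k = 0, 3, 3, 13/2, 11, 977/40, 5963/120, …
ICs: h(0) = 0, h′(0) = 3.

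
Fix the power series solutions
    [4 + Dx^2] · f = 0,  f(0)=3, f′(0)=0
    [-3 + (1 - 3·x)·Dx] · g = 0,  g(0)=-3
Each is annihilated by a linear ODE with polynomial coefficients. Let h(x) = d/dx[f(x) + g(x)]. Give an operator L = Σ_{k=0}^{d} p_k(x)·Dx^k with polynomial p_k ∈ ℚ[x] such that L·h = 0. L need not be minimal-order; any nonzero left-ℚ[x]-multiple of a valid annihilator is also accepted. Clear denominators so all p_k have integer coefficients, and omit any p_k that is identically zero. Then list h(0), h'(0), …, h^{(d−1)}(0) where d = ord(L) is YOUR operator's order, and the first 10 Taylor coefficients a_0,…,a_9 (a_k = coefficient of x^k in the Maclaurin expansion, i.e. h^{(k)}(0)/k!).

f: a_k = 3, 0, -6, 0, 2, 0, -4/15, 0, 2/105, 0, …
g: a_k = -3, -9, -27, -81, -243, -729, -2187, -6561, -19683, -59049, …
L₀ := lclm(L_f,L_g); ord L₀ ≤ 2+1.
Differentiate: ansatz ord ≤ ord L₀ ⇒ L.
L = (1344 - 288·x + 432·x^2) + (-116 + 396·x - 216·x^2 + 216·x^3)·Dx + (336 - 72·x + 108·x^2)·Dx^2 + (-29 + 99·x - 54·x^2 + 54·x^3)·Dx^3  (order 3).
h: a_k = -9, -66, -243, -964, -3645, -65618/5, -45927, -16533704/105, -531441, -1674039158/945, …
ICs: h(0) = -9, h′(0) = -66, h′′(0) = -486.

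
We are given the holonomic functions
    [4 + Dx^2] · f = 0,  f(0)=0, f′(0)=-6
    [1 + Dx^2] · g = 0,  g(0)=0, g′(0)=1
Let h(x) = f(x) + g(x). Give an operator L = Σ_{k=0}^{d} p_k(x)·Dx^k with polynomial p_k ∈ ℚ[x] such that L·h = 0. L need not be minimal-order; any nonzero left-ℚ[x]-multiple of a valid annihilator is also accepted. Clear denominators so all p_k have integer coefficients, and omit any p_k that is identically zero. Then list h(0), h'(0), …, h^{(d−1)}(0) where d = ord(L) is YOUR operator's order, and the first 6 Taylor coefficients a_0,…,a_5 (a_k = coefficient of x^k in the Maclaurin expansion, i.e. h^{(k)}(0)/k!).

L = 4 + 5·Dx^2 + Dx^4  (order 4).
h: a_k = 0, -5, 0, 23/6, 0, -19/24, …
ICs: h(0) = 0, h′(0) = -5, h′′(0) = 0, h′′′(0) = 23.

f: a_k = 0, -6, 0, 4, 0, -4/5, …
g: a_k = 0, 1, 0, -1/6, 0, 1/120, …
h₀=f+g: left-lcm gives L₀, ord ≤ 4.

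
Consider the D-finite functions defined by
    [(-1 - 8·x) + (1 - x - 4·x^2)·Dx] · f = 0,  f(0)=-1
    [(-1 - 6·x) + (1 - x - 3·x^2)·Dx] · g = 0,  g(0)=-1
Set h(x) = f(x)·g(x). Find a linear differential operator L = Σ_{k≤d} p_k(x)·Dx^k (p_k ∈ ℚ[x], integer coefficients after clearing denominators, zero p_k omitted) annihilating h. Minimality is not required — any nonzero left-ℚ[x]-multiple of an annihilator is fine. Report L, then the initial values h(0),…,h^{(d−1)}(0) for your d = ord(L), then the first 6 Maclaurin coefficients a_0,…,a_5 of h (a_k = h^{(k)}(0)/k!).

L = (-2 - 12·x + 21·x^2 + 48·x^3) + (1 - 2·x - 6·x^2 + 7·x^3 + 12·x^4)·Dx  (order 1).
h: a_k = 1, 2, 10, 25, 84, 224, …
ICs: h(0) = 1.

f: a_k = -1, -1, -5, -9, -29, -65, …
g: a_k = -1, -1, -4, -7, -19, -40, …
Sym-product of L_f,L_g gives L₀ (≤ ord 1).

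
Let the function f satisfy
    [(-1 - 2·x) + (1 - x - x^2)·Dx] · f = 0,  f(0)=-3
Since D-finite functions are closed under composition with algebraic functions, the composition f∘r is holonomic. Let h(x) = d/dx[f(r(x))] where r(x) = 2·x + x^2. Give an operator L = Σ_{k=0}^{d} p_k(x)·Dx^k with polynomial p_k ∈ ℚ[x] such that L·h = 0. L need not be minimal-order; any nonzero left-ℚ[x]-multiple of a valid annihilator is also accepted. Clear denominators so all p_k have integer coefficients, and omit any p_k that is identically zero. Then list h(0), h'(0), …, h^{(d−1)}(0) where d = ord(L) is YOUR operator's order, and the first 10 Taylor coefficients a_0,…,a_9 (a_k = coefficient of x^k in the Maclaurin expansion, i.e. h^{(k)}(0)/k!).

f: a_k = -3, -3, -6, -9, -15, -24, -39, -63, -102, -165, …
f∘r: x↦r, Dx↦Dx/r' in L_f ⇒ L₀.
h=h₀': d/dx-closure on L₀ ⇒ L.
L = (9 + 42·x + 105·x^2 + 164·x^3 + 141·x^4 + 60·x^5 + 10·x^6) + (-1 - 3·x + 9·x^2 + 39·x^3 + 55·x^4 + 39·x^5 + 14·x^6 + 2·x^7)·Dx  (order 1).
h: a_k = -6, -54, -288, -1416, -6510, -28710, -123144, -517368, -2139696, -8739960, …
ICs: h(0) = -6.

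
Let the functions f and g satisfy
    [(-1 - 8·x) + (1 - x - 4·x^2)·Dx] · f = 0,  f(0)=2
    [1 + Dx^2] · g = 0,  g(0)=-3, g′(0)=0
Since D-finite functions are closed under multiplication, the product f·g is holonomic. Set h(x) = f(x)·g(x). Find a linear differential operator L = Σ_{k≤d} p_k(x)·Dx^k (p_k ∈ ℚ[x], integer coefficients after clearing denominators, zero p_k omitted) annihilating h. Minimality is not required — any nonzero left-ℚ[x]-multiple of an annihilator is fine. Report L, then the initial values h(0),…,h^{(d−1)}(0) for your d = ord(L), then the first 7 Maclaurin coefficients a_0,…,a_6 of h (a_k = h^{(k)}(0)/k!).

L = (7 + x + 4·x^2) + (2 + 16·x)·Dx + (-1 + x + 4·x^2)·Dx^2  (order 2).
h: a_k = -6, -6, -27, -51, -637/4, -1453/4, -120029/120, …
ICs: h(0) = -6, h′(0) = -6.

f: a_k = 2, 2, 10, 18, 58, 130, 362, …
g: a_k = -3, 0, 3/2, 0, -1/8, 0, 1/240, …
L₀ := L_f ⊗_s L_g (sym. prod.), ord ≤ 2.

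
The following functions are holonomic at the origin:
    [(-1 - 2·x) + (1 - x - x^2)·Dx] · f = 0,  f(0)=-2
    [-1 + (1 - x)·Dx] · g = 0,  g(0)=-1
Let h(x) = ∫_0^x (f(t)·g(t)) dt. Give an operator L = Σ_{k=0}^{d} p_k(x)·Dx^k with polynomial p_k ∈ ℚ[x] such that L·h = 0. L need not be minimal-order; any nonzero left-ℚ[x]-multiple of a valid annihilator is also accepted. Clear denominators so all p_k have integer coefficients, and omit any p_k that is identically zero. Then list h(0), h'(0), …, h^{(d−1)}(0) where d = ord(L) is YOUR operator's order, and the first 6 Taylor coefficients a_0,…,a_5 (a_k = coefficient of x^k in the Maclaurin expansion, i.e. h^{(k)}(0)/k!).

f: a_k = -2, -2, -4, -6, -10, -16, …
g: a_k = -1, -1, -1, -1, -1, -1, …
L₀ := L_f ⊗_s L_g (sym. prod.), ord ≤ 1.
h=∫h₀ ⇒ L = L₀·Dx.
L = (-2 + 3·x^2)·Dx + (1 - 2·x + x^3)·Dx^2  (order 2).
h: a_k = 0, 2, 2, 8/3, 7/2, 24/5, …
ICs: h(0) = 0, h′(0) = 2.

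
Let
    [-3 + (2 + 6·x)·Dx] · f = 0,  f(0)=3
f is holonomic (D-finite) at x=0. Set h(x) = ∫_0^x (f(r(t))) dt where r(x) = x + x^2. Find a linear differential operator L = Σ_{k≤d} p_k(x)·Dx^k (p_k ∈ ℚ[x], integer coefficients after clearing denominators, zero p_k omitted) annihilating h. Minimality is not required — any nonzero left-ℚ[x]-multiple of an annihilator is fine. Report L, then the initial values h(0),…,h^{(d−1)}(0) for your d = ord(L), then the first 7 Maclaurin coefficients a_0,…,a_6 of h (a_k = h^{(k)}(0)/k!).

f: a_k = 3, 9/2, -27/8, 81/16, -1215/128, 5103/256, -45927/1024, …
Substitute x→r, Dx→(1/r')Dx; clear ⇒ L₀.
∫: right-multiply L₀ by Dx.
L = (-3 - 6·x)·Dx + (2 + 6·x + 6·x^2)·Dx^2  (order 2).
h: a_k = 0, 3, 9/4, 3/8, -27/64, 297/640, -243/512, …
ICs: h(0) = 0, h′(0) = 3.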